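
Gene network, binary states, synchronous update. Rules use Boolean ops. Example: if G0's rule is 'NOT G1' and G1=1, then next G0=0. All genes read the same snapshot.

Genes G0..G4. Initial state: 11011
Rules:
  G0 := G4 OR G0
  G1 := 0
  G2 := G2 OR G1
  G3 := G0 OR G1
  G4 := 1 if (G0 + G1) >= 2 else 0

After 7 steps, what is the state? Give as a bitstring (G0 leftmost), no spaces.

Step 1: G0=G4|G0=1|1=1 G1=0(const) G2=G2|G1=0|1=1 G3=G0|G1=1|1=1 G4=(1+1>=2)=1 -> 10111
Step 2: G0=G4|G0=1|1=1 G1=0(const) G2=G2|G1=1|0=1 G3=G0|G1=1|0=1 G4=(1+0>=2)=0 -> 10110
Step 3: G0=G4|G0=0|1=1 G1=0(const) G2=G2|G1=1|0=1 G3=G0|G1=1|0=1 G4=(1+0>=2)=0 -> 10110
Step 4: G0=G4|G0=0|1=1 G1=0(const) G2=G2|G1=1|0=1 G3=G0|G1=1|0=1 G4=(1+0>=2)=0 -> 10110
Step 5: G0=G4|G0=0|1=1 G1=0(const) G2=G2|G1=1|0=1 G3=G0|G1=1|0=1 G4=(1+0>=2)=0 -> 10110
Step 6: G0=G4|G0=0|1=1 G1=0(const) G2=G2|G1=1|0=1 G3=G0|G1=1|0=1 G4=(1+0>=2)=0 -> 10110
Step 7: G0=G4|G0=0|1=1 G1=0(const) G2=G2|G1=1|0=1 G3=G0|G1=1|0=1 G4=(1+0>=2)=0 -> 10110

10110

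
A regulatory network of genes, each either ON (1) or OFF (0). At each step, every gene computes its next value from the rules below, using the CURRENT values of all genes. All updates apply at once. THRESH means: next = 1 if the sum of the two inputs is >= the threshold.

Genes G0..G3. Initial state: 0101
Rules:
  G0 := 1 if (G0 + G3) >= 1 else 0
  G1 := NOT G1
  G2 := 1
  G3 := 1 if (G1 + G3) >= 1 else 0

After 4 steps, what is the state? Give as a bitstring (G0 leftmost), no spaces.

Step 1: G0=(0+1>=1)=1 G1=NOT G1=NOT 1=0 G2=1(const) G3=(1+1>=1)=1 -> 1011
Step 2: G0=(1+1>=1)=1 G1=NOT G1=NOT 0=1 G2=1(const) G3=(0+1>=1)=1 -> 1111
Step 3: G0=(1+1>=1)=1 G1=NOT G1=NOT 1=0 G2=1(const) G3=(1+1>=1)=1 -> 1011
Step 4: G0=(1+1>=1)=1 G1=NOT G1=NOT 0=1 G2=1(const) G3=(0+1>=1)=1 -> 1111

1111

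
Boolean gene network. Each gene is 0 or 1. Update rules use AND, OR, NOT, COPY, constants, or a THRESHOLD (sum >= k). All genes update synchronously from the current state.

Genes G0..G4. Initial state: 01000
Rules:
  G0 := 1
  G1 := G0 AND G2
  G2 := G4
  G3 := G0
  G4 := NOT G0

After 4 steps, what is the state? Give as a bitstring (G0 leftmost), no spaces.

Step 1: G0=1(const) G1=G0&G2=0&0=0 G2=G4=0 G3=G0=0 G4=NOT G0=NOT 0=1 -> 10001
Step 2: G0=1(const) G1=G0&G2=1&0=0 G2=G4=1 G3=G0=1 G4=NOT G0=NOT 1=0 -> 10110
Step 3: G0=1(const) G1=G0&G2=1&1=1 G2=G4=0 G3=G0=1 G4=NOT G0=NOT 1=0 -> 11010
Step 4: G0=1(const) G1=G0&G2=1&0=0 G2=G4=0 G3=G0=1 G4=NOT G0=NOT 1=0 -> 10010

10010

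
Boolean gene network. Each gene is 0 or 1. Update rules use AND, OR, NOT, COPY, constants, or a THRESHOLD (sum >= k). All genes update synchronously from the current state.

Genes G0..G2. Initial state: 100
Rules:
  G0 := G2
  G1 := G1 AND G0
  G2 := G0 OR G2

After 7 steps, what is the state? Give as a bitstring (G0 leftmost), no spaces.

Step 1: G0=G2=0 G1=G1&G0=0&1=0 G2=G0|G2=1|0=1 -> 001
Step 2: G0=G2=1 G1=G1&G0=0&0=0 G2=G0|G2=0|1=1 -> 101
Step 3: G0=G2=1 G1=G1&G0=0&1=0 G2=G0|G2=1|1=1 -> 101
Step 4: G0=G2=1 G1=G1&G0=0&1=0 G2=G0|G2=1|1=1 -> 101
Step 5: G0=G2=1 G1=G1&G0=0&1=0 G2=G0|G2=1|1=1 -> 101
Step 6: G0=G2=1 G1=G1&G0=0&1=0 G2=G0|G2=1|1=1 -> 101
Step 7: G0=G2=1 G1=G1&G0=0&1=0 G2=G0|G2=1|1=1 -> 101

101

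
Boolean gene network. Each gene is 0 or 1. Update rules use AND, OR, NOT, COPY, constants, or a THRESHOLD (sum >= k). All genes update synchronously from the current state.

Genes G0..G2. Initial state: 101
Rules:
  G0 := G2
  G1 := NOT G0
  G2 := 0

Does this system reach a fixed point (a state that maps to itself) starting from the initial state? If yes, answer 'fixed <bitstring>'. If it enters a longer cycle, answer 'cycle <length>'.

Step 0: 101
Step 1: G0=G2=1 G1=NOT G0=NOT 1=0 G2=0(const) -> 100
Step 2: G0=G2=0 G1=NOT G0=NOT 1=0 G2=0(const) -> 000
Step 3: G0=G2=0 G1=NOT G0=NOT 0=1 G2=0(const) -> 010
Step 4: G0=G2=0 G1=NOT G0=NOT 0=1 G2=0(const) -> 010
Fixed point reached at step 3: 010

Answer: fixed 010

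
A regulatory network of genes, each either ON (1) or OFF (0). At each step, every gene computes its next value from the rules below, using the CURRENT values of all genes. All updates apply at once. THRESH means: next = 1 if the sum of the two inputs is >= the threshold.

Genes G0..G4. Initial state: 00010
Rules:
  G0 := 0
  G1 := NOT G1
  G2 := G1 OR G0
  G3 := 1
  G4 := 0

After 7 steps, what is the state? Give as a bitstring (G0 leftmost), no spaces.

Step 1: G0=0(const) G1=NOT G1=NOT 0=1 G2=G1|G0=0|0=0 G3=1(const) G4=0(const) -> 01010
Step 2: G0=0(const) G1=NOT G1=NOT 1=0 G2=G1|G0=1|0=1 G3=1(const) G4=0(const) -> 00110
Step 3: G0=0(const) G1=NOT G1=NOT 0=1 G2=G1|G0=0|0=0 G3=1(const) G4=0(const) -> 01010
Step 4: G0=0(const) G1=NOT G1=NOT 1=0 G2=G1|G0=1|0=1 G3=1(const) G4=0(const) -> 00110
Step 5: G0=0(const) G1=NOT G1=NOT 0=1 G2=G1|G0=0|0=0 G3=1(const) G4=0(const) -> 01010
Step 6: G0=0(const) G1=NOT G1=NOT 1=0 G2=G1|G0=1|0=1 G3=1(const) G4=0(const) -> 00110
Step 7: G0=0(const) G1=NOT G1=NOT 0=1 G2=G1|G0=0|0=0 G3=1(const) G4=0(const) -> 01010

01010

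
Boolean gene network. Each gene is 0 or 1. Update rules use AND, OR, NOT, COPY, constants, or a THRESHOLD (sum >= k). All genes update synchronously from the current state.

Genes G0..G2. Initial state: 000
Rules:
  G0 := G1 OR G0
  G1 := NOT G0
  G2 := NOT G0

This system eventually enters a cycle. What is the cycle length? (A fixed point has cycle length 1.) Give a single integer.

Step 0: 000
Step 1: G0=G1|G0=0|0=0 G1=NOT G0=NOT 0=1 G2=NOT G0=NOT 0=1 -> 011
Step 2: G0=G1|G0=1|0=1 G1=NOT G0=NOT 0=1 G2=NOT G0=NOT 0=1 -> 111
Step 3: G0=G1|G0=1|1=1 G1=NOT G0=NOT 1=0 G2=NOT G0=NOT 1=0 -> 100
Step 4: G0=G1|G0=0|1=1 G1=NOT G0=NOT 1=0 G2=NOT G0=NOT 1=0 -> 100
State from step 4 equals state from step 3 -> cycle length 1

Answer: 1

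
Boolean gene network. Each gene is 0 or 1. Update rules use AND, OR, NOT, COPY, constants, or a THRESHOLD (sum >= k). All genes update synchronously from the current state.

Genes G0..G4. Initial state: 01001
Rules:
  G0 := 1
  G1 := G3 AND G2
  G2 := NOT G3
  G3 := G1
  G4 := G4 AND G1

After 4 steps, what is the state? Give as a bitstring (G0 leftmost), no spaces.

Step 1: G0=1(const) G1=G3&G2=0&0=0 G2=NOT G3=NOT 0=1 G3=G1=1 G4=G4&G1=1&1=1 -> 10111
Step 2: G0=1(const) G1=G3&G2=1&1=1 G2=NOT G3=NOT 1=0 G3=G1=0 G4=G4&G1=1&0=0 -> 11000
Step 3: G0=1(const) G1=G3&G2=0&0=0 G2=NOT G3=NOT 0=1 G3=G1=1 G4=G4&G1=0&1=0 -> 10110
Step 4: G0=1(const) G1=G3&G2=1&1=1 G2=NOT G3=NOT 1=0 G3=G1=0 G4=G4&G1=0&0=0 -> 11000

11000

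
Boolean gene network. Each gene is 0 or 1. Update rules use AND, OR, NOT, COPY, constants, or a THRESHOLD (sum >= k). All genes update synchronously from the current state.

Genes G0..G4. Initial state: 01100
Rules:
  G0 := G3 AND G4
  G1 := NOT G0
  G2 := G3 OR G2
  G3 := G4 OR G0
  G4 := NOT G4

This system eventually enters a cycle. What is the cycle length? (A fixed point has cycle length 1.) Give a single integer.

Answer: 2

Derivation:
Step 0: 01100
Step 1: G0=G3&G4=0&0=0 G1=NOT G0=NOT 0=1 G2=G3|G2=0|1=1 G3=G4|G0=0|0=0 G4=NOT G4=NOT 0=1 -> 01101
Step 2: G0=G3&G4=0&1=0 G1=NOT G0=NOT 0=1 G2=G3|G2=0|1=1 G3=G4|G0=1|0=1 G4=NOT G4=NOT 1=0 -> 01110
Step 3: G0=G3&G4=1&0=0 G1=NOT G0=NOT 0=1 G2=G3|G2=1|1=1 G3=G4|G0=0|0=0 G4=NOT G4=NOT 0=1 -> 01101
State from step 3 equals state from step 1 -> cycle length 2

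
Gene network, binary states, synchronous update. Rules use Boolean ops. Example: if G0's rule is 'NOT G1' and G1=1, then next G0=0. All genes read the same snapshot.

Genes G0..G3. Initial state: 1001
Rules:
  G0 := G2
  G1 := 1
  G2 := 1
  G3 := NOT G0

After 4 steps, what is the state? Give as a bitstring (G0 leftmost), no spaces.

Step 1: G0=G2=0 G1=1(const) G2=1(const) G3=NOT G0=NOT 1=0 -> 0110
Step 2: G0=G2=1 G1=1(const) G2=1(const) G3=NOT G0=NOT 0=1 -> 1111
Step 3: G0=G2=1 G1=1(const) G2=1(const) G3=NOT G0=NOT 1=0 -> 1110
Step 4: G0=G2=1 G1=1(const) G2=1(const) G3=NOT G0=NOT 1=0 -> 1110

1110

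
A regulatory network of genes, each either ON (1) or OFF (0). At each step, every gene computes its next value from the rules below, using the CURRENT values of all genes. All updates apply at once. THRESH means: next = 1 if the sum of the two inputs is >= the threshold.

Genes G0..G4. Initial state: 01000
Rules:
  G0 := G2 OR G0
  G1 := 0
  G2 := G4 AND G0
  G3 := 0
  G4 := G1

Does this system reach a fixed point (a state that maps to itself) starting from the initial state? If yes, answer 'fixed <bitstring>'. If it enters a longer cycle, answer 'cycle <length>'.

Step 0: 01000
Step 1: G0=G2|G0=0|0=0 G1=0(const) G2=G4&G0=0&0=0 G3=0(const) G4=G1=1 -> 00001
Step 2: G0=G2|G0=0|0=0 G1=0(const) G2=G4&G0=1&0=0 G3=0(const) G4=G1=0 -> 00000
Step 3: G0=G2|G0=0|0=0 G1=0(const) G2=G4&G0=0&0=0 G3=0(const) G4=G1=0 -> 00000
Fixed point reached at step 2: 00000

Answer: fixed 00000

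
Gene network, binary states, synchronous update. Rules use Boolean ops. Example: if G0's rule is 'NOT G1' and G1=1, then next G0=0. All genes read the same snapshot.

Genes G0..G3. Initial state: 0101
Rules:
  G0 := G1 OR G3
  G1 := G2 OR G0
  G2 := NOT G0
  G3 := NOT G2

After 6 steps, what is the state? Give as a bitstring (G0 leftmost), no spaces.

Step 1: G0=G1|G3=1|1=1 G1=G2|G0=0|0=0 G2=NOT G0=NOT 0=1 G3=NOT G2=NOT 0=1 -> 1011
Step 2: G0=G1|G3=0|1=1 G1=G2|G0=1|1=1 G2=NOT G0=NOT 1=0 G3=NOT G2=NOT 1=0 -> 1100
Step 3: G0=G1|G3=1|0=1 G1=G2|G0=0|1=1 G2=NOT G0=NOT 1=0 G3=NOT G2=NOT 0=1 -> 1101
Step 4: G0=G1|G3=1|1=1 G1=G2|G0=0|1=1 G2=NOT G0=NOT 1=0 G3=NOT G2=NOT 0=1 -> 1101
Step 5: G0=G1|G3=1|1=1 G1=G2|G0=0|1=1 G2=NOT G0=NOT 1=0 G3=NOT G2=NOT 0=1 -> 1101
Step 6: G0=G1|G3=1|1=1 G1=G2|G0=0|1=1 G2=NOT G0=NOT 1=0 G3=NOT G2=NOT 0=1 -> 1101

1101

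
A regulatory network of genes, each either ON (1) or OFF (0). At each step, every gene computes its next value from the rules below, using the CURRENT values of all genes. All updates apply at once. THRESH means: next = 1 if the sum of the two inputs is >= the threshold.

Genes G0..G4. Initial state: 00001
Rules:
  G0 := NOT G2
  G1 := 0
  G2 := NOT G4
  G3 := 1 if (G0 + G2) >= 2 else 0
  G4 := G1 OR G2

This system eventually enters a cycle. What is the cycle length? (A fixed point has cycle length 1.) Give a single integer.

Step 0: 00001
Step 1: G0=NOT G2=NOT 0=1 G1=0(const) G2=NOT G4=NOT 1=0 G3=(0+0>=2)=0 G4=G1|G2=0|0=0 -> 10000
Step 2: G0=NOT G2=NOT 0=1 G1=0(const) G2=NOT G4=NOT 0=1 G3=(1+0>=2)=0 G4=G1|G2=0|0=0 -> 10100
Step 3: G0=NOT G2=NOT 1=0 G1=0(const) G2=NOT G4=NOT 0=1 G3=(1+1>=2)=1 G4=G1|G2=0|1=1 -> 00111
Step 4: G0=NOT G2=NOT 1=0 G1=0(const) G2=NOT G4=NOT 1=0 G3=(0+1>=2)=0 G4=G1|G2=0|1=1 -> 00001
State from step 4 equals state from step 0 -> cycle length 4

Answer: 4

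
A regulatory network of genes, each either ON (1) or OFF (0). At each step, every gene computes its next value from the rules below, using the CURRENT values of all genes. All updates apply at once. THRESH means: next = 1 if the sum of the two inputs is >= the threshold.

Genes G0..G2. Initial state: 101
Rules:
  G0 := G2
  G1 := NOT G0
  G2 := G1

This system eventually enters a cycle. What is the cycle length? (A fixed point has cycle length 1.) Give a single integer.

Answer: 6

Derivation:
Step 0: 101
Step 1: G0=G2=1 G1=NOT G0=NOT 1=0 G2=G1=0 -> 100
Step 2: G0=G2=0 G1=NOT G0=NOT 1=0 G2=G1=0 -> 000
Step 3: G0=G2=0 G1=NOT G0=NOT 0=1 G2=G1=0 -> 010
Step 4: G0=G2=0 G1=NOT G0=NOT 0=1 G2=G1=1 -> 011
Step 5: G0=G2=1 G1=NOT G0=NOT 0=1 G2=G1=1 -> 111
Step 6: G0=G2=1 G1=NOT G0=NOT 1=0 G2=G1=1 -> 101
State from step 6 equals state from step 0 -> cycle length 6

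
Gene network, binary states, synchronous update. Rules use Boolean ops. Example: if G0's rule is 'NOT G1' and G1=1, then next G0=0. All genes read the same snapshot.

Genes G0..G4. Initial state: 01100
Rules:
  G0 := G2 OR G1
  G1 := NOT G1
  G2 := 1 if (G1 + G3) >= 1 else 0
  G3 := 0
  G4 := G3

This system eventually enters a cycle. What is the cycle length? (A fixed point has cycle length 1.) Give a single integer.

Step 0: 01100
Step 1: G0=G2|G1=1|1=1 G1=NOT G1=NOT 1=0 G2=(1+0>=1)=1 G3=0(const) G4=G3=0 -> 10100
Step 2: G0=G2|G1=1|0=1 G1=NOT G1=NOT 0=1 G2=(0+0>=1)=0 G3=0(const) G4=G3=0 -> 11000
Step 3: G0=G2|G1=0|1=1 G1=NOT G1=NOT 1=0 G2=(1+0>=1)=1 G3=0(const) G4=G3=0 -> 10100
State from step 3 equals state from step 1 -> cycle length 2

Answer: 2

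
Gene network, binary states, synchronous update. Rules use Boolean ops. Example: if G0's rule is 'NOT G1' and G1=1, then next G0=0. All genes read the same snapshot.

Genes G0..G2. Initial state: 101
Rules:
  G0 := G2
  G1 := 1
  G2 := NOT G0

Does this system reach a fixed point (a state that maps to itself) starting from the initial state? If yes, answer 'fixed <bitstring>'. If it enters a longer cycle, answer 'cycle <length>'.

Answer: cycle 4

Derivation:
Step 0: 101
Step 1: G0=G2=1 G1=1(const) G2=NOT G0=NOT 1=0 -> 110
Step 2: G0=G2=0 G1=1(const) G2=NOT G0=NOT 1=0 -> 010
Step 3: G0=G2=0 G1=1(const) G2=NOT G0=NOT 0=1 -> 011
Step 4: G0=G2=1 G1=1(const) G2=NOT G0=NOT 0=1 -> 111
Step 5: G0=G2=1 G1=1(const) G2=NOT G0=NOT 1=0 -> 110
Cycle of length 4 starting at step 1 -> no fixed point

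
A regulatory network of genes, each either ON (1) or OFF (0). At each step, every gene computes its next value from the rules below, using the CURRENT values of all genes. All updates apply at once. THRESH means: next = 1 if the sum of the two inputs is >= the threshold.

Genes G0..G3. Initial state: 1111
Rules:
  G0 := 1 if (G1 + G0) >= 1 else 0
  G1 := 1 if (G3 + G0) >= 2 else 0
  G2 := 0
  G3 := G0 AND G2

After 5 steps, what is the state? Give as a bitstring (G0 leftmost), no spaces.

Step 1: G0=(1+1>=1)=1 G1=(1+1>=2)=1 G2=0(const) G3=G0&G2=1&1=1 -> 1101
Step 2: G0=(1+1>=1)=1 G1=(1+1>=2)=1 G2=0(const) G3=G0&G2=1&0=0 -> 1100
Step 3: G0=(1+1>=1)=1 G1=(0+1>=2)=0 G2=0(const) G3=G0&G2=1&0=0 -> 1000
Step 4: G0=(0+1>=1)=1 G1=(0+1>=2)=0 G2=0(const) G3=G0&G2=1&0=0 -> 1000
Step 5: G0=(0+1>=1)=1 G1=(0+1>=2)=0 G2=0(const) G3=G0&G2=1&0=0 -> 1000

1000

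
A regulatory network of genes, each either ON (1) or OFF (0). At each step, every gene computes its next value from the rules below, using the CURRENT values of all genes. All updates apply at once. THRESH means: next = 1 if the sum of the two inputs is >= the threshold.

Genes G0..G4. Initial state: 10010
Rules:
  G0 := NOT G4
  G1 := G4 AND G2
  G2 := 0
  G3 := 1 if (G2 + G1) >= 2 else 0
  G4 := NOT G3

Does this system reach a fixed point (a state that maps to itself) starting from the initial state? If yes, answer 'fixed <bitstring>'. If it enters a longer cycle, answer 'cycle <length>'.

Step 0: 10010
Step 1: G0=NOT G4=NOT 0=1 G1=G4&G2=0&0=0 G2=0(const) G3=(0+0>=2)=0 G4=NOT G3=NOT 1=0 -> 10000
Step 2: G0=NOT G4=NOT 0=1 G1=G4&G2=0&0=0 G2=0(const) G3=(0+0>=2)=0 G4=NOT G3=NOT 0=1 -> 10001
Step 3: G0=NOT G4=NOT 1=0 G1=G4&G2=1&0=0 G2=0(const) G3=(0+0>=2)=0 G4=NOT G3=NOT 0=1 -> 00001
Step 4: G0=NOT G4=NOT 1=0 G1=G4&G2=1&0=0 G2=0(const) G3=(0+0>=2)=0 G4=NOT G3=NOT 0=1 -> 00001
Fixed point reached at step 3: 00001

Answer: fixed 00001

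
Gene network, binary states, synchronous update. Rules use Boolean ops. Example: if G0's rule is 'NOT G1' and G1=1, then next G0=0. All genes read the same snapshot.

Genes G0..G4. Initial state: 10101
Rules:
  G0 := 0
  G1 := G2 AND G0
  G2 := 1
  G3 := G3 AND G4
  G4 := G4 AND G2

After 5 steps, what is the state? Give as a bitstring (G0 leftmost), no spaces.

Step 1: G0=0(const) G1=G2&G0=1&1=1 G2=1(const) G3=G3&G4=0&1=0 G4=G4&G2=1&1=1 -> 01101
Step 2: G0=0(const) G1=G2&G0=1&0=0 G2=1(const) G3=G3&G4=0&1=0 G4=G4&G2=1&1=1 -> 00101
Step 3: G0=0(const) G1=G2&G0=1&0=0 G2=1(const) G3=G3&G4=0&1=0 G4=G4&G2=1&1=1 -> 00101
Step 4: G0=0(const) G1=G2&G0=1&0=0 G2=1(const) G3=G3&G4=0&1=0 G4=G4&G2=1&1=1 -> 00101
Step 5: G0=0(const) G1=G2&G0=1&0=0 G2=1(const) G3=G3&G4=0&1=0 G4=G4&G2=1&1=1 -> 00101

00101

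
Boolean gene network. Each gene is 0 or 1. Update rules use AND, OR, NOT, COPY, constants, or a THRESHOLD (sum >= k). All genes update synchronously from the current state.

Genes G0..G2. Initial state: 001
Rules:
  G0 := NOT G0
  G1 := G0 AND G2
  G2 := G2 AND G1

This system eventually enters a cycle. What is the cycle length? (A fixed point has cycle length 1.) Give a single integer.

Step 0: 001
Step 1: G0=NOT G0=NOT 0=1 G1=G0&G2=0&1=0 G2=G2&G1=1&0=0 -> 100
Step 2: G0=NOT G0=NOT 1=0 G1=G0&G2=1&0=0 G2=G2&G1=0&0=0 -> 000
Step 3: G0=NOT G0=NOT 0=1 G1=G0&G2=0&0=0 G2=G2&G1=0&0=0 -> 100
State from step 3 equals state from step 1 -> cycle length 2

Answer: 2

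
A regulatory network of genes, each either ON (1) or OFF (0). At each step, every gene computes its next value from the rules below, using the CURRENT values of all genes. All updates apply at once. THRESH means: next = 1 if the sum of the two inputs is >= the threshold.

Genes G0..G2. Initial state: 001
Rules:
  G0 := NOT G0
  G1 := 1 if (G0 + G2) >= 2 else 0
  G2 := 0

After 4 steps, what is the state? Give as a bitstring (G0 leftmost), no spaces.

Step 1: G0=NOT G0=NOT 0=1 G1=(0+1>=2)=0 G2=0(const) -> 100
Step 2: G0=NOT G0=NOT 1=0 G1=(1+0>=2)=0 G2=0(const) -> 000
Step 3: G0=NOT G0=NOT 0=1 G1=(0+0>=2)=0 G2=0(const) -> 100
Step 4: G0=NOT G0=NOT 1=0 G1=(1+0>=2)=0 G2=0(const) -> 000

000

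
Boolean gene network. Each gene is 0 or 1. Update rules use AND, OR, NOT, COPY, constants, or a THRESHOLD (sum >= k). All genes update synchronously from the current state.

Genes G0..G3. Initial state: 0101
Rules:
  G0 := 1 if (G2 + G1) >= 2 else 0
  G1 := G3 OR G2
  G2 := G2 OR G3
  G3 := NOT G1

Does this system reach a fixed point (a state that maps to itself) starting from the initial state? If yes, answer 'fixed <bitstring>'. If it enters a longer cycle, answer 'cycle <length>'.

Step 0: 0101
Step 1: G0=(0+1>=2)=0 G1=G3|G2=1|0=1 G2=G2|G3=0|1=1 G3=NOT G1=NOT 1=0 -> 0110
Step 2: G0=(1+1>=2)=1 G1=G3|G2=0|1=1 G2=G2|G3=1|0=1 G3=NOT G1=NOT 1=0 -> 1110
Step 3: G0=(1+1>=2)=1 G1=G3|G2=0|1=1 G2=G2|G3=1|0=1 G3=NOT G1=NOT 1=0 -> 1110
Fixed point reached at step 2: 1110

Answer: fixed 1110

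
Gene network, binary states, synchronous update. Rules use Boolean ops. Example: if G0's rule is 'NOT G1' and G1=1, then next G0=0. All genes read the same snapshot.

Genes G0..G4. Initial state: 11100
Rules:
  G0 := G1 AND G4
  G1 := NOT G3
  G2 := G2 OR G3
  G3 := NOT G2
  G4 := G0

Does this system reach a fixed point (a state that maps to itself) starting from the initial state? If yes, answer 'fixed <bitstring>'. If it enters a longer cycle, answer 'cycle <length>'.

Answer: cycle 2

Derivation:
Step 0: 11100
Step 1: G0=G1&G4=1&0=0 G1=NOT G3=NOT 0=1 G2=G2|G3=1|0=1 G3=NOT G2=NOT 1=0 G4=G0=1 -> 01101
Step 2: G0=G1&G4=1&1=1 G1=NOT G3=NOT 0=1 G2=G2|G3=1|0=1 G3=NOT G2=NOT 1=0 G4=G0=0 -> 11100
Cycle of length 2 starting at step 0 -> no fixed point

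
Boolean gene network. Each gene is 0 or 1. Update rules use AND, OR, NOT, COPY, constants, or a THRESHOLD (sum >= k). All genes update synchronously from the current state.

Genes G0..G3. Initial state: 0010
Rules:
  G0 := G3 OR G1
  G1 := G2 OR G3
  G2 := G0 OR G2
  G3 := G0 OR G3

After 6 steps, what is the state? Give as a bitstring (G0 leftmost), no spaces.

Step 1: G0=G3|G1=0|0=0 G1=G2|G3=1|0=1 G2=G0|G2=0|1=1 G3=G0|G3=0|0=0 -> 0110
Step 2: G0=G3|G1=0|1=1 G1=G2|G3=1|0=1 G2=G0|G2=0|1=1 G3=G0|G3=0|0=0 -> 1110
Step 3: G0=G3|G1=0|1=1 G1=G2|G3=1|0=1 G2=G0|G2=1|1=1 G3=G0|G3=1|0=1 -> 1111
Step 4: G0=G3|G1=1|1=1 G1=G2|G3=1|1=1 G2=G0|G2=1|1=1 G3=G0|G3=1|1=1 -> 1111
Step 5: G0=G3|G1=1|1=1 G1=G2|G3=1|1=1 G2=G0|G2=1|1=1 G3=G0|G3=1|1=1 -> 1111
Step 6: G0=G3|G1=1|1=1 G1=G2|G3=1|1=1 G2=G0|G2=1|1=1 G3=G0|G3=1|1=1 -> 1111

1111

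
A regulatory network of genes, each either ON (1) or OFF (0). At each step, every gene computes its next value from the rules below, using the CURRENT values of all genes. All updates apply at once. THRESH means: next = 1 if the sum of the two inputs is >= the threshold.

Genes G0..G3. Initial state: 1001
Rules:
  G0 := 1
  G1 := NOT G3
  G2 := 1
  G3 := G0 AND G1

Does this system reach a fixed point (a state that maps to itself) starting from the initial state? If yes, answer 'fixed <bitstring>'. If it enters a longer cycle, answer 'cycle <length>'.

Answer: cycle 4

Derivation:
Step 0: 1001
Step 1: G0=1(const) G1=NOT G3=NOT 1=0 G2=1(const) G3=G0&G1=1&0=0 -> 1010
Step 2: G0=1(const) G1=NOT G3=NOT 0=1 G2=1(const) G3=G0&G1=1&0=0 -> 1110
Step 3: G0=1(const) G1=NOT G3=NOT 0=1 G2=1(const) G3=G0&G1=1&1=1 -> 1111
Step 4: G0=1(const) G1=NOT G3=NOT 1=0 G2=1(const) G3=G0&G1=1&1=1 -> 1011
Step 5: G0=1(const) G1=NOT G3=NOT 1=0 G2=1(const) G3=G0&G1=1&0=0 -> 1010
Cycle of length 4 starting at step 1 -> no fixed point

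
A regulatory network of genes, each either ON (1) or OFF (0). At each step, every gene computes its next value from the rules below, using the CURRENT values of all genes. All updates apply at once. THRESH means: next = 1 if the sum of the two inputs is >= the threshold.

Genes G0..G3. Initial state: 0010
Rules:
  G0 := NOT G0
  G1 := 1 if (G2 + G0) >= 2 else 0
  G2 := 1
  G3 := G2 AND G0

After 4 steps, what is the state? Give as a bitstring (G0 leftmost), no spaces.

Step 1: G0=NOT G0=NOT 0=1 G1=(1+0>=2)=0 G2=1(const) G3=G2&G0=1&0=0 -> 1010
Step 2: G0=NOT G0=NOT 1=0 G1=(1+1>=2)=1 G2=1(const) G3=G2&G0=1&1=1 -> 0111
Step 3: G0=NOT G0=NOT 0=1 G1=(1+0>=2)=0 G2=1(const) G3=G2&G0=1&0=0 -> 1010
Step 4: G0=NOT G0=NOT 1=0 G1=(1+1>=2)=1 G2=1(const) G3=G2&G0=1&1=1 -> 0111

0111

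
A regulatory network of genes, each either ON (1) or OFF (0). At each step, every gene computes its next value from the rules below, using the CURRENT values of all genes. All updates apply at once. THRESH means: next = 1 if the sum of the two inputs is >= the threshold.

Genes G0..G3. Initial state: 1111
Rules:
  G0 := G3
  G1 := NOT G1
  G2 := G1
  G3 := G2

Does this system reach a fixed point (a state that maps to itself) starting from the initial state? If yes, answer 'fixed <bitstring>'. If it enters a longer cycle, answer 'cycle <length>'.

Step 0: 1111
Step 1: G0=G3=1 G1=NOT G1=NOT 1=0 G2=G1=1 G3=G2=1 -> 1011
Step 2: G0=G3=1 G1=NOT G1=NOT 0=1 G2=G1=0 G3=G2=1 -> 1101
Step 3: G0=G3=1 G1=NOT G1=NOT 1=0 G2=G1=1 G3=G2=0 -> 1010
Step 4: G0=G3=0 G1=NOT G1=NOT 0=1 G2=G1=0 G3=G2=1 -> 0101
Step 5: G0=G3=1 G1=NOT G1=NOT 1=0 G2=G1=1 G3=G2=0 -> 1010
Cycle of length 2 starting at step 3 -> no fixed point

Answer: cycle 2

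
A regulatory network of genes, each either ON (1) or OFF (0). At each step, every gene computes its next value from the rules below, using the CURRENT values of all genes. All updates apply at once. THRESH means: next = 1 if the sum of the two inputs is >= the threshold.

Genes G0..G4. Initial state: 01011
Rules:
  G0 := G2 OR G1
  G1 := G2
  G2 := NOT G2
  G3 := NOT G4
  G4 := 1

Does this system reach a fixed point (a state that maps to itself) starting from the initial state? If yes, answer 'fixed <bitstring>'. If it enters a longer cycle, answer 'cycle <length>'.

Answer: cycle 2

Derivation:
Step 0: 01011
Step 1: G0=G2|G1=0|1=1 G1=G2=0 G2=NOT G2=NOT 0=1 G3=NOT G4=NOT 1=0 G4=1(const) -> 10101
Step 2: G0=G2|G1=1|0=1 G1=G2=1 G2=NOT G2=NOT 1=0 G3=NOT G4=NOT 1=0 G4=1(const) -> 11001
Step 3: G0=G2|G1=0|1=1 G1=G2=0 G2=NOT G2=NOT 0=1 G3=NOT G4=NOT 1=0 G4=1(const) -> 10101
Cycle of length 2 starting at step 1 -> no fixed point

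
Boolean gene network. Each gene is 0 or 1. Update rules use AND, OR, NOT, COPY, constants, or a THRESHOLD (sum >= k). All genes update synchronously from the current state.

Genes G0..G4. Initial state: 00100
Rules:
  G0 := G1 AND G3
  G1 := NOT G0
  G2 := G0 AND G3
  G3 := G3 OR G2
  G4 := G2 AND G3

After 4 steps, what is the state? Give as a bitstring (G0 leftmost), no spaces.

Step 1: G0=G1&G3=0&0=0 G1=NOT G0=NOT 0=1 G2=G0&G3=0&0=0 G3=G3|G2=0|1=1 G4=G2&G3=1&0=0 -> 01010
Step 2: G0=G1&G3=1&1=1 G1=NOT G0=NOT 0=1 G2=G0&G3=0&1=0 G3=G3|G2=1|0=1 G4=G2&G3=0&1=0 -> 11010
Step 3: G0=G1&G3=1&1=1 G1=NOT G0=NOT 1=0 G2=G0&G3=1&1=1 G3=G3|G2=1|0=1 G4=G2&G3=0&1=0 -> 10110
Step 4: G0=G1&G3=0&1=0 G1=NOT G0=NOT 1=0 G2=G0&G3=1&1=1 G3=G3|G2=1|1=1 G4=G2&G3=1&1=1 -> 00111

00111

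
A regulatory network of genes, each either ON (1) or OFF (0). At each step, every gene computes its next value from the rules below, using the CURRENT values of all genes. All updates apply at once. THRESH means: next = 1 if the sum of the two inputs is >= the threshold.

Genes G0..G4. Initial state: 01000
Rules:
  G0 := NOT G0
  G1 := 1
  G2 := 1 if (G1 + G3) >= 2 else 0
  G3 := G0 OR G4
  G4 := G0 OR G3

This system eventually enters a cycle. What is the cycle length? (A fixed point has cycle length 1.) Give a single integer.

Answer: 2

Derivation:
Step 0: 01000
Step 1: G0=NOT G0=NOT 0=1 G1=1(const) G2=(1+0>=2)=0 G3=G0|G4=0|0=0 G4=G0|G3=0|0=0 -> 11000
Step 2: G0=NOT G0=NOT 1=0 G1=1(const) G2=(1+0>=2)=0 G3=G0|G4=1|0=1 G4=G0|G3=1|0=1 -> 01011
Step 3: G0=NOT G0=NOT 0=1 G1=1(const) G2=(1+1>=2)=1 G3=G0|G4=0|1=1 G4=G0|G3=0|1=1 -> 11111
Step 4: G0=NOT G0=NOT 1=0 G1=1(const) G2=(1+1>=2)=1 G3=G0|G4=1|1=1 G4=G0|G3=1|1=1 -> 01111
Step 5: G0=NOT G0=NOT 0=1 G1=1(const) G2=(1+1>=2)=1 G3=G0|G4=0|1=1 G4=G0|G3=0|1=1 -> 11111
State from step 5 equals state from step 3 -> cycle length 2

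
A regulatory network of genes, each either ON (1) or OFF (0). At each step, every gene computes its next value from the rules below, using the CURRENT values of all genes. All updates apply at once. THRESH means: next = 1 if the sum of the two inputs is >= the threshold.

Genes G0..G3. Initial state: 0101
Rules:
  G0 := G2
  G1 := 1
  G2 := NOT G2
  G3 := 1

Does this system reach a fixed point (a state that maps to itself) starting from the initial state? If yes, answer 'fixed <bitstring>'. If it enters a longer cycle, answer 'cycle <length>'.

Answer: cycle 2

Derivation:
Step 0: 0101
Step 1: G0=G2=0 G1=1(const) G2=NOT G2=NOT 0=1 G3=1(const) -> 0111
Step 2: G0=G2=1 G1=1(const) G2=NOT G2=NOT 1=0 G3=1(const) -> 1101
Step 3: G0=G2=0 G1=1(const) G2=NOT G2=NOT 0=1 G3=1(const) -> 0111
Cycle of length 2 starting at step 1 -> no fixed point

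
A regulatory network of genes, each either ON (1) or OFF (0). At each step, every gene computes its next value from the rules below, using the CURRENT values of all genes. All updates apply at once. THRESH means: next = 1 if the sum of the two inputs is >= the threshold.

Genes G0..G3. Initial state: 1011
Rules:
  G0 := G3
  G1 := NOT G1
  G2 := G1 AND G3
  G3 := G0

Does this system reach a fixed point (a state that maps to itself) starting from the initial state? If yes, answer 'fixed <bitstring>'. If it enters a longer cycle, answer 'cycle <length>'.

Step 0: 1011
Step 1: G0=G3=1 G1=NOT G1=NOT 0=1 G2=G1&G3=0&1=0 G3=G0=1 -> 1101
Step 2: G0=G3=1 G1=NOT G1=NOT 1=0 G2=G1&G3=1&1=1 G3=G0=1 -> 1011
Cycle of length 2 starting at step 0 -> no fixed point

Answer: cycle 2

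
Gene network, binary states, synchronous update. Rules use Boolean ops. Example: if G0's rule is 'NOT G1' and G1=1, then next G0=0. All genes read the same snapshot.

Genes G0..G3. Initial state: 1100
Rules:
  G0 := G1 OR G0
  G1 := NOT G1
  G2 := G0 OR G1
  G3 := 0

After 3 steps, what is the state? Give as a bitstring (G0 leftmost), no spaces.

Step 1: G0=G1|G0=1|1=1 G1=NOT G1=NOT 1=0 G2=G0|G1=1|1=1 G3=0(const) -> 1010
Step 2: G0=G1|G0=0|1=1 G1=NOT G1=NOT 0=1 G2=G0|G1=1|0=1 G3=0(const) -> 1110
Step 3: G0=G1|G0=1|1=1 G1=NOT G1=NOT 1=0 G2=G0|G1=1|1=1 G3=0(const) -> 1010

1010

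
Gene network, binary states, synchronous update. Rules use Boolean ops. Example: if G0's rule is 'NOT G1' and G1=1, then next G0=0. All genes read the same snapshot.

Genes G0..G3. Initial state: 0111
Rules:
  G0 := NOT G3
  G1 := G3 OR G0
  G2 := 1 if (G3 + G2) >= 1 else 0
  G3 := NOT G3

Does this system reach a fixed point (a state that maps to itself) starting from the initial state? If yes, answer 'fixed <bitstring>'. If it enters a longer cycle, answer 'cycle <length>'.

Answer: cycle 2

Derivation:
Step 0: 0111
Step 1: G0=NOT G3=NOT 1=0 G1=G3|G0=1|0=1 G2=(1+1>=1)=1 G3=NOT G3=NOT 1=0 -> 0110
Step 2: G0=NOT G3=NOT 0=1 G1=G3|G0=0|0=0 G2=(0+1>=1)=1 G3=NOT G3=NOT 0=1 -> 1011
Step 3: G0=NOT G3=NOT 1=0 G1=G3|G0=1|1=1 G2=(1+1>=1)=1 G3=NOT G3=NOT 1=0 -> 0110
Cycle of length 2 starting at step 1 -> no fixed point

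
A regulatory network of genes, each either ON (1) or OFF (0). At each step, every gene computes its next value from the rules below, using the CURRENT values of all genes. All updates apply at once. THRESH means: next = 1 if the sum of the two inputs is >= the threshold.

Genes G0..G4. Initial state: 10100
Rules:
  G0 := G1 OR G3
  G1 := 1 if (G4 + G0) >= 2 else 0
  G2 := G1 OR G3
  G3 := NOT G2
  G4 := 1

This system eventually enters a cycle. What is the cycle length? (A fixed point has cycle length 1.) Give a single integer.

Answer: 1

Derivation:
Step 0: 10100
Step 1: G0=G1|G3=0|0=0 G1=(0+1>=2)=0 G2=G1|G3=0|0=0 G3=NOT G2=NOT 1=0 G4=1(const) -> 00001
Step 2: G0=G1|G3=0|0=0 G1=(1+0>=2)=0 G2=G1|G3=0|0=0 G3=NOT G2=NOT 0=1 G4=1(const) -> 00011
Step 3: G0=G1|G3=0|1=1 G1=(1+0>=2)=0 G2=G1|G3=0|1=1 G3=NOT G2=NOT 0=1 G4=1(const) -> 10111
Step 4: G0=G1|G3=0|1=1 G1=(1+1>=2)=1 G2=G1|G3=0|1=1 G3=NOT G2=NOT 1=0 G4=1(const) -> 11101
Step 5: G0=G1|G3=1|0=1 G1=(1+1>=2)=1 G2=G1|G3=1|0=1 G3=NOT G2=NOT 1=0 G4=1(const) -> 11101
State from step 5 equals state from step 4 -> cycle length 1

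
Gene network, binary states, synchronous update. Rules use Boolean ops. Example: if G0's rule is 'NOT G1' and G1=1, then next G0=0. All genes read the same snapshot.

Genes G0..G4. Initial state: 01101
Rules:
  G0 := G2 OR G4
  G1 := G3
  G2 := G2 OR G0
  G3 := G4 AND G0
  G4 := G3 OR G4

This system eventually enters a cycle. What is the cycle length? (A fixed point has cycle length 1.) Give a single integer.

Step 0: 01101
Step 1: G0=G2|G4=1|1=1 G1=G3=0 G2=G2|G0=1|0=1 G3=G4&G0=1&0=0 G4=G3|G4=0|1=1 -> 10101
Step 2: G0=G2|G4=1|1=1 G1=G3=0 G2=G2|G0=1|1=1 G3=G4&G0=1&1=1 G4=G3|G4=0|1=1 -> 10111
Step 3: G0=G2|G4=1|1=1 G1=G3=1 G2=G2|G0=1|1=1 G3=G4&G0=1&1=1 G4=G3|G4=1|1=1 -> 11111
Step 4: G0=G2|G4=1|1=1 G1=G3=1 G2=G2|G0=1|1=1 G3=G4&G0=1&1=1 G4=G3|G4=1|1=1 -> 11111
State from step 4 equals state from step 3 -> cycle length 1

Answer: 1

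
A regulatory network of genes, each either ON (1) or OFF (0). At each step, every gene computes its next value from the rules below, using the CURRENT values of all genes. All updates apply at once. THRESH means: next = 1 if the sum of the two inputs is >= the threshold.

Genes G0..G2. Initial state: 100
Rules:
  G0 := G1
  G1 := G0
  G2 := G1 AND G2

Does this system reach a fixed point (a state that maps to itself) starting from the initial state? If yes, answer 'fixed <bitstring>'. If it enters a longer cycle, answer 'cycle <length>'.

Answer: cycle 2

Derivation:
Step 0: 100
Step 1: G0=G1=0 G1=G0=1 G2=G1&G2=0&0=0 -> 010
Step 2: G0=G1=1 G1=G0=0 G2=G1&G2=1&0=0 -> 100
Cycle of length 2 starting at step 0 -> no fixed point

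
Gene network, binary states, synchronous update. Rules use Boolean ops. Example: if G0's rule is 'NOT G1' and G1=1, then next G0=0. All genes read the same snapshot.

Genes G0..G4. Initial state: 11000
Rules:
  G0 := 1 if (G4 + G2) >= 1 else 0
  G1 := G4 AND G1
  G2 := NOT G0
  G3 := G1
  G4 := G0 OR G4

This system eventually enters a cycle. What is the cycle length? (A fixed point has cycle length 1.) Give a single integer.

Answer: 1

Derivation:
Step 0: 11000
Step 1: G0=(0+0>=1)=0 G1=G4&G1=0&1=0 G2=NOT G0=NOT 1=0 G3=G1=1 G4=G0|G4=1|0=1 -> 00011
Step 2: G0=(1+0>=1)=1 G1=G4&G1=1&0=0 G2=NOT G0=NOT 0=1 G3=G1=0 G4=G0|G4=0|1=1 -> 10101
Step 3: G0=(1+1>=1)=1 G1=G4&G1=1&0=0 G2=NOT G0=NOT 1=0 G3=G1=0 G4=G0|G4=1|1=1 -> 10001
Step 4: G0=(1+0>=1)=1 G1=G4&G1=1&0=0 G2=NOT G0=NOT 1=0 G3=G1=0 G4=G0|G4=1|1=1 -> 10001
State from step 4 equals state from step 3 -> cycle length 1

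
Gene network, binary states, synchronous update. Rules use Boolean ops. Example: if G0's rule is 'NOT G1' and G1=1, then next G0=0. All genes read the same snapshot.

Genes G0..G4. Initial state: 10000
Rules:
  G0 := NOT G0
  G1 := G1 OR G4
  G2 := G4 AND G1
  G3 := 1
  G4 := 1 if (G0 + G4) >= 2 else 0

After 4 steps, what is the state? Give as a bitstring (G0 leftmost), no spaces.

Step 1: G0=NOT G0=NOT 1=0 G1=G1|G4=0|0=0 G2=G4&G1=0&0=0 G3=1(const) G4=(1+0>=2)=0 -> 00010
Step 2: G0=NOT G0=NOT 0=1 G1=G1|G4=0|0=0 G2=G4&G1=0&0=0 G3=1(const) G4=(0+0>=2)=0 -> 10010
Step 3: G0=NOT G0=NOT 1=0 G1=G1|G4=0|0=0 G2=G4&G1=0&0=0 G3=1(const) G4=(1+0>=2)=0 -> 00010
Step 4: G0=NOT G0=NOT 0=1 G1=G1|G4=0|0=0 G2=G4&G1=0&0=0 G3=1(const) G4=(0+0>=2)=0 -> 10010

10010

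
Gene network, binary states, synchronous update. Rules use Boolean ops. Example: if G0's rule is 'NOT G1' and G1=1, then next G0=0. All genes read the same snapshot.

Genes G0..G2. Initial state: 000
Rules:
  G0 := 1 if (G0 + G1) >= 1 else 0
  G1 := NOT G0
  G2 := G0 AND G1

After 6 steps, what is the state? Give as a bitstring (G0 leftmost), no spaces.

Step 1: G0=(0+0>=1)=0 G1=NOT G0=NOT 0=1 G2=G0&G1=0&0=0 -> 010
Step 2: G0=(0+1>=1)=1 G1=NOT G0=NOT 0=1 G2=G0&G1=0&1=0 -> 110
Step 3: G0=(1+1>=1)=1 G1=NOT G0=NOT 1=0 G2=G0&G1=1&1=1 -> 101
Step 4: G0=(1+0>=1)=1 G1=NOT G0=NOT 1=0 G2=G0&G1=1&0=0 -> 100
Step 5: G0=(1+0>=1)=1 G1=NOT G0=NOT 1=0 G2=G0&G1=1&0=0 -> 100
Step 6: G0=(1+0>=1)=1 G1=NOT G0=NOT 1=0 G2=G0&G1=1&0=0 -> 100

100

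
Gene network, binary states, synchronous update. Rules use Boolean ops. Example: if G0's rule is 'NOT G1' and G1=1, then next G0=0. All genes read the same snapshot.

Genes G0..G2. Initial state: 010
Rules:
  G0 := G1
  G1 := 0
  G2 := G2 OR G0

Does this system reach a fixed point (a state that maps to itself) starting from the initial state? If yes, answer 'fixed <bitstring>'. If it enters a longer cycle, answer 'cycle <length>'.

Answer: fixed 001

Derivation:
Step 0: 010
Step 1: G0=G1=1 G1=0(const) G2=G2|G0=0|0=0 -> 100
Step 2: G0=G1=0 G1=0(const) G2=G2|G0=0|1=1 -> 001
Step 3: G0=G1=0 G1=0(const) G2=G2|G0=1|0=1 -> 001
Fixed point reached at step 2: 001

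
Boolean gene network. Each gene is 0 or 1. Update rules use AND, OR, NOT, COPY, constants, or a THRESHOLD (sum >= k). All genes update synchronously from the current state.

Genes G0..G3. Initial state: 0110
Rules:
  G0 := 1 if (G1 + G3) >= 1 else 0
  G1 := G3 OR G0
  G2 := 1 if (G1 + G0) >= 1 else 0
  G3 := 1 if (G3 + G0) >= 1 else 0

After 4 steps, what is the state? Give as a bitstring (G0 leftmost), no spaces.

Step 1: G0=(1+0>=1)=1 G1=G3|G0=0|0=0 G2=(1+0>=1)=1 G3=(0+0>=1)=0 -> 1010
Step 2: G0=(0+0>=1)=0 G1=G3|G0=0|1=1 G2=(0+1>=1)=1 G3=(0+1>=1)=1 -> 0111
Step 3: G0=(1+1>=1)=1 G1=G3|G0=1|0=1 G2=(1+0>=1)=1 G3=(1+0>=1)=1 -> 1111
Step 4: G0=(1+1>=1)=1 G1=G3|G0=1|1=1 G2=(1+1>=1)=1 G3=(1+1>=1)=1 -> 1111

1111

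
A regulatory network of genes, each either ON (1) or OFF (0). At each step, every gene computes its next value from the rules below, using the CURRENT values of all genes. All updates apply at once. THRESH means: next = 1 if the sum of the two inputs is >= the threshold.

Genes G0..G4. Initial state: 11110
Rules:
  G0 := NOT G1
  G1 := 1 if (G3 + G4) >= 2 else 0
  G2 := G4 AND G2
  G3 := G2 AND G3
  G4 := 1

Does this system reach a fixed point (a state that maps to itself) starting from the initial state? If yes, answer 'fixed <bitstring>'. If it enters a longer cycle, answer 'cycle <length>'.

Step 0: 11110
Step 1: G0=NOT G1=NOT 1=0 G1=(1+0>=2)=0 G2=G4&G2=0&1=0 G3=G2&G3=1&1=1 G4=1(const) -> 00011
Step 2: G0=NOT G1=NOT 0=1 G1=(1+1>=2)=1 G2=G4&G2=1&0=0 G3=G2&G3=0&1=0 G4=1(const) -> 11001
Step 3: G0=NOT G1=NOT 1=0 G1=(0+1>=2)=0 G2=G4&G2=1&0=0 G3=G2&G3=0&0=0 G4=1(const) -> 00001
Step 4: G0=NOT G1=NOT 0=1 G1=(0+1>=2)=0 G2=G4&G2=1&0=0 G3=G2&G3=0&0=0 G4=1(const) -> 10001
Step 5: G0=NOT G1=NOT 0=1 G1=(0+1>=2)=0 G2=G4&G2=1&0=0 G3=G2&G3=0&0=0 G4=1(const) -> 10001
Fixed point reached at step 4: 10001

Answer: fixed 10001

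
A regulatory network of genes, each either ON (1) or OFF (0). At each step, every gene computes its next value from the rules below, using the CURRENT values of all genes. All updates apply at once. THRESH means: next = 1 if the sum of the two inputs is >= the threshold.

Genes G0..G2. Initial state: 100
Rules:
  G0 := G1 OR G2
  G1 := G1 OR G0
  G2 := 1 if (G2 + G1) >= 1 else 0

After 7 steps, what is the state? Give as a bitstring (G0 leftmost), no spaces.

Step 1: G0=G1|G2=0|0=0 G1=G1|G0=0|1=1 G2=(0+0>=1)=0 -> 010
Step 2: G0=G1|G2=1|0=1 G1=G1|G0=1|0=1 G2=(0+1>=1)=1 -> 111
Step 3: G0=G1|G2=1|1=1 G1=G1|G0=1|1=1 G2=(1+1>=1)=1 -> 111
Step 4: G0=G1|G2=1|1=1 G1=G1|G0=1|1=1 G2=(1+1>=1)=1 -> 111
Step 5: G0=G1|G2=1|1=1 G1=G1|G0=1|1=1 G2=(1+1>=1)=1 -> 111
Step 6: G0=G1|G2=1|1=1 G1=G1|G0=1|1=1 G2=(1+1>=1)=1 -> 111
Step 7: G0=G1|G2=1|1=1 G1=G1|G0=1|1=1 G2=(1+1>=1)=1 -> 111

111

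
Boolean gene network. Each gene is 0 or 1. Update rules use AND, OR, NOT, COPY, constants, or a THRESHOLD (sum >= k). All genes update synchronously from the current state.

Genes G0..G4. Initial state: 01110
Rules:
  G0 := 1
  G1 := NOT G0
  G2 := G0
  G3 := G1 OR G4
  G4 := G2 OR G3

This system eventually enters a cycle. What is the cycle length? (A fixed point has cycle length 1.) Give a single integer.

Answer: 1

Derivation:
Step 0: 01110
Step 1: G0=1(const) G1=NOT G0=NOT 0=1 G2=G0=0 G3=G1|G4=1|0=1 G4=G2|G3=1|1=1 -> 11011
Step 2: G0=1(const) G1=NOT G0=NOT 1=0 G2=G0=1 G3=G1|G4=1|1=1 G4=G2|G3=0|1=1 -> 10111
Step 3: G0=1(const) G1=NOT G0=NOT 1=0 G2=G0=1 G3=G1|G4=0|1=1 G4=G2|G3=1|1=1 -> 10111
State from step 3 equals state from step 2 -> cycle length 1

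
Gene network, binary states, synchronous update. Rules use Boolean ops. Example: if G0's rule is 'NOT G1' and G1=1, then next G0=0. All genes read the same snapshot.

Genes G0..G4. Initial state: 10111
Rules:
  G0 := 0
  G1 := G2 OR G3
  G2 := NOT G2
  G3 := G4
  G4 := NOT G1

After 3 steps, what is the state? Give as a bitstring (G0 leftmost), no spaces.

Step 1: G0=0(const) G1=G2|G3=1|1=1 G2=NOT G2=NOT 1=0 G3=G4=1 G4=NOT G1=NOT 0=1 -> 01011
Step 2: G0=0(const) G1=G2|G3=0|1=1 G2=NOT G2=NOT 0=1 G3=G4=1 G4=NOT G1=NOT 1=0 -> 01110
Step 3: G0=0(const) G1=G2|G3=1|1=1 G2=NOT G2=NOT 1=0 G3=G4=0 G4=NOT G1=NOT 1=0 -> 01000

01000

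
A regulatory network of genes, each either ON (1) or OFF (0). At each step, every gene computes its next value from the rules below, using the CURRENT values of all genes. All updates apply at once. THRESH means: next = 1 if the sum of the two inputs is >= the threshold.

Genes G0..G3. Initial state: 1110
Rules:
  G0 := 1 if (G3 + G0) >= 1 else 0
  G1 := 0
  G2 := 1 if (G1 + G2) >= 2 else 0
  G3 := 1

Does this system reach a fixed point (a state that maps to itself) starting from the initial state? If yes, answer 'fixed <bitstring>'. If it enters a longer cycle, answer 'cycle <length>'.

Step 0: 1110
Step 1: G0=(0+1>=1)=1 G1=0(const) G2=(1+1>=2)=1 G3=1(const) -> 1011
Step 2: G0=(1+1>=1)=1 G1=0(const) G2=(0+1>=2)=0 G3=1(const) -> 1001
Step 3: G0=(1+1>=1)=1 G1=0(const) G2=(0+0>=2)=0 G3=1(const) -> 1001
Fixed point reached at step 2: 1001

Answer: fixed 1001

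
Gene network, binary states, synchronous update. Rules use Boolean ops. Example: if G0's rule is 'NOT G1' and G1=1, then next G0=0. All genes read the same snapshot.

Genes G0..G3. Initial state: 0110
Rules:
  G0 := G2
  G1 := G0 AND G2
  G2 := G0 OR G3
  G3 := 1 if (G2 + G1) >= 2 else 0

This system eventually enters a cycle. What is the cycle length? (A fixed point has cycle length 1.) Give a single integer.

Step 0: 0110
Step 1: G0=G2=1 G1=G0&G2=0&1=0 G2=G0|G3=0|0=0 G3=(1+1>=2)=1 -> 1001
Step 2: G0=G2=0 G1=G0&G2=1&0=0 G2=G0|G3=1|1=1 G3=(0+0>=2)=0 -> 0010
Step 3: G0=G2=1 G1=G0&G2=0&1=0 G2=G0|G3=0|0=0 G3=(1+0>=2)=0 -> 1000
Step 4: G0=G2=0 G1=G0&G2=1&0=0 G2=G0|G3=1|0=1 G3=(0+0>=2)=0 -> 0010
State from step 4 equals state from step 2 -> cycle length 2

Answer: 2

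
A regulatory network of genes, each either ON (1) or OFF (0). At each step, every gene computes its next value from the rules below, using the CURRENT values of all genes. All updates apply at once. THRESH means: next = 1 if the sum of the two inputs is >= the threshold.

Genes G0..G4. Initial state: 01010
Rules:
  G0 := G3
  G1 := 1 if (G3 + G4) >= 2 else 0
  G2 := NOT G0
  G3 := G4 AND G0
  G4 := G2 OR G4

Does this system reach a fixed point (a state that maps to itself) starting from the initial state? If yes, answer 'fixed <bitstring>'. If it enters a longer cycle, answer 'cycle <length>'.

Answer: fixed 00101

Derivation:
Step 0: 01010
Step 1: G0=G3=1 G1=(1+0>=2)=0 G2=NOT G0=NOT 0=1 G3=G4&G0=0&0=0 G4=G2|G4=0|0=0 -> 10100
Step 2: G0=G3=0 G1=(0+0>=2)=0 G2=NOT G0=NOT 1=0 G3=G4&G0=0&1=0 G4=G2|G4=1|0=1 -> 00001
Step 3: G0=G3=0 G1=(0+1>=2)=0 G2=NOT G0=NOT 0=1 G3=G4&G0=1&0=0 G4=G2|G4=0|1=1 -> 00101
Step 4: G0=G3=0 G1=(0+1>=2)=0 G2=NOT G0=NOT 0=1 G3=G4&G0=1&0=0 G4=G2|G4=1|1=1 -> 00101
Fixed point reached at step 3: 00101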